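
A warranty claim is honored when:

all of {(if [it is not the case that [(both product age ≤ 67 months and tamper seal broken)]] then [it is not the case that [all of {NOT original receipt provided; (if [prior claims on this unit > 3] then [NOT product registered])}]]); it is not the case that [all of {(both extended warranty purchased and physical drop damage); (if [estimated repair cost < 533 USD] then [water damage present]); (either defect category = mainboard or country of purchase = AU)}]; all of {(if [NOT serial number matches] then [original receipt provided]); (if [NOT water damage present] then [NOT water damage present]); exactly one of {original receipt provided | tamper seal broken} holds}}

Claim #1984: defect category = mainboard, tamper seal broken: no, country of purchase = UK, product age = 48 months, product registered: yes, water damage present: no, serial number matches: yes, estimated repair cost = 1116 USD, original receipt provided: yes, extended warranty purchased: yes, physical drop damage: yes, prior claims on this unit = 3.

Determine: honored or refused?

Refused

Atomic conditions:
  product age ≤ 67 months: 48 ≤ 67 is true
  tamper seal broken: no → false
  NOT original receipt provided: yes → false
  prior claims on this unit > 3: 3 > 3 is false
  NOT product registered: yes → false
  extended warranty purchased: yes → true
  physical drop damage: yes → true
  estimated repair cost < 533 USD: 1116 < 533 is false
  water damage present: no → false
  defect category = mainboard: mainboard == mainboard is true
  country of purchase = AU: UK == AU is false
  NOT serial number matches: yes → false
  original receipt provided: yes → true
  NOT water damage present: no → true
Combine:
[1.1.1] true AND false = false
[1.1] NOT false = true
[1.2.1.2] false → false (antecedent false ⇒ implication holds) = true
[1.2.1] false AND true = false
[1.2] NOT false = true
[1] true → true = true
[2.1.1] true AND true = true
[2.1.2] false → false (antecedent false ⇒ implication holds) = true
[2.1.3] true OR false = true
[2.1] true AND true AND true = true
[2] NOT true = false
[3.1] false → true (antecedent false ⇒ implication holds) = true
[3.2] true → true = true
[3.3] exactly-one(true, false) = true
[3] true AND true AND true = true
[root] true AND false AND true = false
Overall: false → refused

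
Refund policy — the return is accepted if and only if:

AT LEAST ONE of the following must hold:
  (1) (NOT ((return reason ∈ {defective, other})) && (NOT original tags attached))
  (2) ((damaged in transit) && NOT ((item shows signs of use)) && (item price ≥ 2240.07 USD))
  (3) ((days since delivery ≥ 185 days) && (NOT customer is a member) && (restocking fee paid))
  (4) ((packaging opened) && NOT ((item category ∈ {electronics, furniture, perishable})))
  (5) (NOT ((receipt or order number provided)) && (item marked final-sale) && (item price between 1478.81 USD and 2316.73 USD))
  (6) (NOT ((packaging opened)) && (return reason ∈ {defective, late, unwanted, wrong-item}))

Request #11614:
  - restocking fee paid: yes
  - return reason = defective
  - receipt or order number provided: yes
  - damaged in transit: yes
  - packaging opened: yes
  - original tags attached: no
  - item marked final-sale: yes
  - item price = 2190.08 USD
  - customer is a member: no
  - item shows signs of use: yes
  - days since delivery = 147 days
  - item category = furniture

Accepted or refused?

Atomic conditions:
  return reason ∈ {defective, other}: defective is in the set → true
  NOT original tags attached: no → true
  damaged in transit: yes → true
  item shows signs of use: yes → true
  item price ≥ 2240.07 USD: 2190.08 ≥ 2240.07 is false
  days since delivery ≥ 185 days: 147 ≥ 185 is false
  NOT customer is a member: no → true
  restocking fee paid: yes → true
  packaging opened: yes → true
  item category ∈ {electronics, furniture, perishable}: furniture is in the set → true
  receipt or order number provided: yes → true
  item marked final-sale: yes → true
  item price between 1478.81 USD and 2316.73 USD: 2190.08 in [1478.81, 2316.73] is true
  return reason ∈ {defective, late, unwanted, wrong-item}: defective is in the set → true
Combine:
[1.1] NOT true = false
[1] false AND true = false
[2.2] NOT true = false
[2] true AND false AND false = false
[3] false AND true AND true = false
[4.2] NOT true = false
[4] true AND false = false
[5.1] NOT true = false
[5] false AND true AND true = false
[6.1] NOT true = false
[6] false AND true = false
[root] false OR false OR false OR false OR false OR false = false
Overall: false → refused

Refused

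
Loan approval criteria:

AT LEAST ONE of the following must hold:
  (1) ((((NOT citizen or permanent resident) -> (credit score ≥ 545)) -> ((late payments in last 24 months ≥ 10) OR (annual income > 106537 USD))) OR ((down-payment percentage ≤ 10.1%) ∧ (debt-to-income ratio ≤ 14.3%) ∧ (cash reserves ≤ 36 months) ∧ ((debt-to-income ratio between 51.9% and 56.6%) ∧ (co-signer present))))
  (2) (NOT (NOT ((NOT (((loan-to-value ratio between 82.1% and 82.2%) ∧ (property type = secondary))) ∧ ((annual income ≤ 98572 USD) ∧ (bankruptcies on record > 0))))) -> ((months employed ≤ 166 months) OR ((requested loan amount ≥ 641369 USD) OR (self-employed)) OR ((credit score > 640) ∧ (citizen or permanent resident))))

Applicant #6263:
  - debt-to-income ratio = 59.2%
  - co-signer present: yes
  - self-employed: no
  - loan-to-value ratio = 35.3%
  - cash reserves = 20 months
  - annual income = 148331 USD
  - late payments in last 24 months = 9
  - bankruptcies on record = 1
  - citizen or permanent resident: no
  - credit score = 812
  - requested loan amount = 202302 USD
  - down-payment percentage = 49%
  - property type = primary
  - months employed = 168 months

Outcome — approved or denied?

Atomic conditions:
  NOT citizen or permanent resident: no → true
  credit score ≥ 545: 812 ≥ 545 is true
  late payments in last 24 months ≥ 10: 9 ≥ 10 is false
  annual income > 106537 USD: 148331 > 106537 is true
  down-payment percentage ≤ 10.1%: 49 ≤ 10.1 is false
  debt-to-income ratio ≤ 14.3%: 59.2 ≤ 14.3 is false
  cash reserves ≤ 36 months: 20 ≤ 36 is true
  debt-to-income ratio between 51.9% and 56.6%: 59.2 in [51.9, 56.6] is false
  co-signer present: yes → true
  loan-to-value ratio between 82.1% and 82.2%: 35.3 in [82.1, 82.2] is false
  property type = secondary: primary == secondary is false
  annual income ≤ 98572 USD: 148331 ≤ 98572 is false
  bankruptcies on record > 0: 1 > 0 is true
  months employed ≤ 166 months: 168 ≤ 166 is false
  requested loan amount ≥ 641369 USD: 202302 ≥ 641369 is false
  self-employed: no → false
  credit score > 640: 812 > 640 is true
  citizen or permanent resident: no → false
Combine:
[1.1.1] true → true = true
[1.1.2] false OR true = true
[1.1] true → true = true
[1.2.4] false AND true = false
[1.2] false AND false AND true AND false = false
[1] true OR false = true
[2.1.1.1.1.1] false AND false = false
[2.1.1.1.1] NOT false = true
[2.1.1.1.2] false AND true = false
[2.1.1.1] true AND false = false
[2.1.1] NOT false = true
[2.1] NOT true = false
[2.2.2] false OR false = false
[2.2.3] true AND false = false
[2.2] false OR false OR false = false
[2] false → false (antecedent false ⇒ implication holds) = true
[root] true OR true = true
Overall: true → approved

Approved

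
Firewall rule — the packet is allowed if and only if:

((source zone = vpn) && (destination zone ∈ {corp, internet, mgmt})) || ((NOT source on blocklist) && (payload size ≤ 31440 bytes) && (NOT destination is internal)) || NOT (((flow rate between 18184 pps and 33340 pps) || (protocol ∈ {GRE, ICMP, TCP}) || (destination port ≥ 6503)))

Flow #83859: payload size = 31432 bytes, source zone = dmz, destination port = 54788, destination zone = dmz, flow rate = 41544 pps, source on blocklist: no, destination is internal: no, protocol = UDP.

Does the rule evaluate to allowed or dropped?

Allowed

Atomic conditions:
  source zone = vpn: dmz == vpn is false
  destination zone ∈ {corp, internet, mgmt}: dmz is not in the set → false
  NOT source on blocklist: no → true
  payload size ≤ 31440 bytes: 31432 ≤ 31440 is true
  NOT destination is internal: no → true
  flow rate between 18184 pps and 33340 pps: 41544 in [18184, 33340] is false
  protocol ∈ {GRE, ICMP, TCP}: UDP is not in the set → false
  destination port ≥ 6503: 54788 ≥ 6503 is true
Combine:
[1] false AND false = false
[2] true AND true AND true = true
[3.1] false OR false OR true = true
[3] NOT true = false
[root] false OR true OR false = true
Overall: true → allowed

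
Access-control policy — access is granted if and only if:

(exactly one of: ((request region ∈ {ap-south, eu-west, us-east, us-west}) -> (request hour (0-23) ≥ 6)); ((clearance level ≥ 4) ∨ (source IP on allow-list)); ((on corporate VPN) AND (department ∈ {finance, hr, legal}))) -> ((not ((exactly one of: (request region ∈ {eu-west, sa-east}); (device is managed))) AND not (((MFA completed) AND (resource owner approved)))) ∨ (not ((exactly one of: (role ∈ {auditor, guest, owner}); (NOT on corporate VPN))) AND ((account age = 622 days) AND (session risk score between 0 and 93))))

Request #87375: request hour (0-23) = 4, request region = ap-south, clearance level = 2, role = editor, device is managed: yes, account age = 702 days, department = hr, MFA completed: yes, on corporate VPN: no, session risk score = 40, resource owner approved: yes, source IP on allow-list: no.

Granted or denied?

Atomic conditions:
  request region ∈ {ap-south, eu-west, us-east, us-west}: ap-south is in the set → true
  request hour (0-23) ≥ 6: 4 ≥ 6 is false
  clearance level ≥ 4: 2 ≥ 4 is false
  source IP on allow-list: no → false
  on corporate VPN: no → false
  department ∈ {finance, hr, legal}: hr is in the set → true
  request region ∈ {eu-west, sa-east}: ap-south is not in the set → false
  device is managed: yes → true
  MFA completed: yes → true
  resource owner approved: yes → true
  role ∈ {auditor, guest, owner}: editor is not in the set → false
  NOT on corporate VPN: no → true
  account age = 622 days: 702 == 622 is false
  session risk score between 0 and 93: 40 in [0, 93] is true
Combine:
[1.1] true → false = false
[1.2] false OR false = false
[1.3] false AND true = false
[1] exactly-one(false, false, false) = false
[2.1.1.1] exactly-one(false, true) = true
[2.1.1] NOT true = false
[2.1.2.1] true AND true = true
[2.1.2] NOT true = false
[2.1] false AND false = false
[2.2.1.1] exactly-one(false, true) = true
[2.2.1] NOT true = false
[2.2.2] false AND true = false
[2.2] false AND false = false
[2] false OR false = false
[root] false → false (antecedent false ⇒ implication holds) = true
Overall: true → granted

Granted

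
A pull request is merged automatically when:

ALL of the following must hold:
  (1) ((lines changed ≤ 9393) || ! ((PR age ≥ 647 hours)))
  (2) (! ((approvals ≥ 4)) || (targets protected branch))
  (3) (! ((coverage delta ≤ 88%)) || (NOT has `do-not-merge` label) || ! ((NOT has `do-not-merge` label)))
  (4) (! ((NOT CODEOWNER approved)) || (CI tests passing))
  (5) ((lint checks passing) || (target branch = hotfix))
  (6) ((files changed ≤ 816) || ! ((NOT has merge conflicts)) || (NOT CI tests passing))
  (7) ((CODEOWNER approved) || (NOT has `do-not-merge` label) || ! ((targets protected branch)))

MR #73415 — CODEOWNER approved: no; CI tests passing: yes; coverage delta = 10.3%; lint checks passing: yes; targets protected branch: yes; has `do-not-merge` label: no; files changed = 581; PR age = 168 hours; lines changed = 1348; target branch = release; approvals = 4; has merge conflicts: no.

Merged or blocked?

Merged

Atomic conditions:
  lines changed ≤ 9393: 1348 ≤ 9393 is true
  PR age ≥ 647 hours: 168 ≥ 647 is false
  approvals ≥ 4: 4 ≥ 4 is true
  targets protected branch: yes → true
  coverage delta ≤ 88%: 10.3 ≤ 88 is true
  NOT has `do-not-merge` label: no → true
  NOT CODEOWNER approved: no → true
  CI tests passing: yes → true
  lint checks passing: yes → true
  target branch = hotfix: release == hotfix is false
  files changed ≤ 816: 581 ≤ 816 is true
  NOT has merge conflicts: no → true
  NOT CI tests passing: yes → false
  CODEOWNER approved: no → false
Combine:
[1.2] NOT false = true
[1] true OR true = true
[2.1] NOT true = false
[2] false OR true = true
[3.1] NOT true = false
[3.3] NOT true = false
[3] false OR true OR false = true
[4.1] NOT true = false
[4] false OR true = true
[5] true OR false = true
[6.2] NOT true = false
[6] true OR false OR false = true
[7.3] NOT true = false
[7] false OR true OR false = true
[root] true AND true AND true AND true AND true AND true AND true = true
Overall: true → merged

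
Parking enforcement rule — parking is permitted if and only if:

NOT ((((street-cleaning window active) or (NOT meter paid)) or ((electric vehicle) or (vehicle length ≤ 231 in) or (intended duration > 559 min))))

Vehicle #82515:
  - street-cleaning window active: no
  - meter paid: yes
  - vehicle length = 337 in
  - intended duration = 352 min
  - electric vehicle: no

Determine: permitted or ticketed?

Permitted

Atomic conditions:
  street-cleaning window active: no → false
  NOT meter paid: yes → false
  electric vehicle: no → false
  vehicle length ≤ 231 in: 337 ≤ 231 is false
  intended duration > 559 min: 352 > 559 is false
Combine:
[1.1] false OR false = false
[1.2] false OR false OR false = false
[1] false OR false = false
[root] NOT false = true
Overall: true → permitted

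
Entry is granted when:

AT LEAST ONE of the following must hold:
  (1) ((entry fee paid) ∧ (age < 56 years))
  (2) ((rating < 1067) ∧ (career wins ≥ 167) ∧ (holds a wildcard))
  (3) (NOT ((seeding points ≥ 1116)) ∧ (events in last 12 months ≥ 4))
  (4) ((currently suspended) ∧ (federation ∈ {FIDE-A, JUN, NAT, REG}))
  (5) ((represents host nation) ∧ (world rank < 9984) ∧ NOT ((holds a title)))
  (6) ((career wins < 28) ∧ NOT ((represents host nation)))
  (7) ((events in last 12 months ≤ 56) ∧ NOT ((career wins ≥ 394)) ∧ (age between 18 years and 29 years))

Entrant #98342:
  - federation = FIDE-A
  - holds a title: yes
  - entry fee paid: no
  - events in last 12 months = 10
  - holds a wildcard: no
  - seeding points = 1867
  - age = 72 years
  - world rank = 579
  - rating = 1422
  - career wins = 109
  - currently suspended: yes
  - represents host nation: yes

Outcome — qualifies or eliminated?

Qualifies

Atomic conditions:
  entry fee paid: no → false
  age < 56 years: 72 < 56 is false
  rating < 1067: 1422 < 1067 is false
  career wins ≥ 167: 109 ≥ 167 is false
  holds a wildcard: no → false
  seeding points ≥ 1116: 1867 ≥ 1116 is true
  events in last 12 months ≥ 4: 10 ≥ 4 is true
  currently suspended: yes → true
  federation ∈ {FIDE-A, JUN, NAT, REG}: FIDE-A is in the set → true
  represents host nation: yes → true
  world rank < 9984: 579 < 9984 is true
  holds a title: yes → true
  career wins < 28: 109 < 28 is false
  events in last 12 months ≤ 56: 10 ≤ 56 is true
  career wins ≥ 394: 109 ≥ 394 is false
  age between 18 years and 29 years: 72 in [18, 29] is false
Combine:
[1] false AND false = false
[2] false AND false AND false = false
[3.1] NOT true = false
[3] false AND true = false
[4] true AND true = true
[5.3] NOT true = false
[5] true AND true AND false = false
[6.2] NOT true = false
[6] false AND false = false
[7.2] NOT false = true
[7] true AND true AND false = false
[root] false OR false OR false OR true OR false OR false OR false = true
Overall: true → qualifies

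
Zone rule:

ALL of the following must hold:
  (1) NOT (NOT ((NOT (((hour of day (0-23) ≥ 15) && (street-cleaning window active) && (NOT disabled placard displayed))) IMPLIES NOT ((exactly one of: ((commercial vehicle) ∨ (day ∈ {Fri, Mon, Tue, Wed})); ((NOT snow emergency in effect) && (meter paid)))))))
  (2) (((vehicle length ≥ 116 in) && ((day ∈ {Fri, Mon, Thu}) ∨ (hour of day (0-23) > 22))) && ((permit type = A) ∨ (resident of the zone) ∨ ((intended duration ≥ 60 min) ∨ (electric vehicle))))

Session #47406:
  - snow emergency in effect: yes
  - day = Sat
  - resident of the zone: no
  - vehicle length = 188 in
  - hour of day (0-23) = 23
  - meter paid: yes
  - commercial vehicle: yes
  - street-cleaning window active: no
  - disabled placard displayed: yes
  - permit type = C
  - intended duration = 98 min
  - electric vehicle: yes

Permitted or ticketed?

Ticketed

Atomic conditions:
  hour of day (0-23) ≥ 15: 23 ≥ 15 is true
  street-cleaning window active: no → false
  NOT disabled placard displayed: yes → false
  commercial vehicle: yes → true
  day ∈ {Fri, Mon, Tue, Wed}: Sat is not in the set → false
  NOT snow emergency in effect: yes → false
  meter paid: yes → true
  vehicle length ≥ 116 in: 188 ≥ 116 is true
  day ∈ {Fri, Mon, Thu}: Sat is not in the set → false
  hour of day (0-23) > 22: 23 > 22 is true
  permit type = A: C == A is false
  resident of the zone: no → false
  intended duration ≥ 60 min: 98 ≥ 60 is true
  electric vehicle: yes → true
Combine:
[1.1.1.1.1] true AND false AND false = false
[1.1.1.1] NOT false = true
[1.1.1.2.1.1] true OR false = true
[1.1.1.2.1.2] false AND true = false
[1.1.1.2.1] exactly-one(true, false) = true
[1.1.1.2] NOT true = false
[1.1.1] true → false = false
[1.1] NOT false = true
[1] NOT true = false
[2.1.2] false OR true = true
[2.1] true AND true = true
[2.2.3] true OR true = true
[2.2] false OR false OR true = true
[2] true AND true = true
[root] false AND true = false
Overall: false → ticketed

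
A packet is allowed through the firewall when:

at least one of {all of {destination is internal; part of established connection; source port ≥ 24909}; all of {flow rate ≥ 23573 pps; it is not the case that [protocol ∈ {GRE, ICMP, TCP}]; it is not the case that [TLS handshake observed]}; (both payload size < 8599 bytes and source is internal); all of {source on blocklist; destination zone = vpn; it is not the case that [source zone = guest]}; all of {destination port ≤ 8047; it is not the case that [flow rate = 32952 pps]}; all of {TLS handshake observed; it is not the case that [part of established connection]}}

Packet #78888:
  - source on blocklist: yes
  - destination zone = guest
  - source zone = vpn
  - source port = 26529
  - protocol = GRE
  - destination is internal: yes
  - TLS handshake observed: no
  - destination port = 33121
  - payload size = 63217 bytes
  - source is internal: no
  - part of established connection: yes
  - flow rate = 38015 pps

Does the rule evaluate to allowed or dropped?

Atomic conditions:
  destination is internal: yes → true
  part of established connection: yes → true
  source port ≥ 24909: 26529 ≥ 24909 is true
  flow rate ≥ 23573 pps: 38015 ≥ 23573 is true
  protocol ∈ {GRE, ICMP, TCP}: GRE is in the set → true
  TLS handshake observed: no → false
  payload size < 8599 bytes: 63217 < 8599 is false
  source is internal: no → false
  source on blocklist: yes → true
  destination zone = vpn: guest == vpn is false
  source zone = guest: vpn == guest is false
  destination port ≤ 8047: 33121 ≤ 8047 is false
  flow rate = 32952 pps: 38015 == 32952 is false
Combine:
[1] true AND true AND true = true
[2.2] NOT true = false
[2.3] NOT false = true
[2] true AND false AND true = false
[3] false AND false = false
[4.3] NOT false = true
[4] true AND false AND true = false
[5.2] NOT false = true
[5] false AND true = false
[6.2] NOT true = false
[6] false AND false = false
[root] true OR false OR false OR false OR false OR false = true
Overall: true → allowed

Allowed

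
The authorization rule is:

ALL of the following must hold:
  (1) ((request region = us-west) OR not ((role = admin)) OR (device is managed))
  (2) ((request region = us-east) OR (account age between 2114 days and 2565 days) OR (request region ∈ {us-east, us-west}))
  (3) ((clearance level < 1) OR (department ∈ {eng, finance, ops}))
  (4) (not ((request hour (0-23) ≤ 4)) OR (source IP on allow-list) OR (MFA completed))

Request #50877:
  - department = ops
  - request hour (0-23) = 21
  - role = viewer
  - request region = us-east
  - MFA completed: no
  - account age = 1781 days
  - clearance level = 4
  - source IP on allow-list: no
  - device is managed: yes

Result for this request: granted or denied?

Atomic conditions:
  request region = us-west: us-east == us-west is false
  role = admin: viewer == admin is false
  device is managed: yes → true
  request region = us-east: us-east == us-east is true
  account age between 2114 days and 2565 days: 1781 in [2114, 2565] is false
  request region ∈ {us-east, us-west}: us-east is in the set → true
  clearance level < 1: 4 < 1 is false
  department ∈ {eng, finance, ops}: ops is in the set → true
  request hour (0-23) ≤ 4: 21 ≤ 4 is false
  source IP on allow-list: no → false
  MFA completed: no → false
Combine:
[1.2] NOT false = true
[1] false OR true OR true = true
[2] true OR false OR true = true
[3] false OR true = true
[4.1] NOT false = true
[4] true OR false OR false = true
[root] true AND true AND true AND true = true
Overall: true → granted

Granted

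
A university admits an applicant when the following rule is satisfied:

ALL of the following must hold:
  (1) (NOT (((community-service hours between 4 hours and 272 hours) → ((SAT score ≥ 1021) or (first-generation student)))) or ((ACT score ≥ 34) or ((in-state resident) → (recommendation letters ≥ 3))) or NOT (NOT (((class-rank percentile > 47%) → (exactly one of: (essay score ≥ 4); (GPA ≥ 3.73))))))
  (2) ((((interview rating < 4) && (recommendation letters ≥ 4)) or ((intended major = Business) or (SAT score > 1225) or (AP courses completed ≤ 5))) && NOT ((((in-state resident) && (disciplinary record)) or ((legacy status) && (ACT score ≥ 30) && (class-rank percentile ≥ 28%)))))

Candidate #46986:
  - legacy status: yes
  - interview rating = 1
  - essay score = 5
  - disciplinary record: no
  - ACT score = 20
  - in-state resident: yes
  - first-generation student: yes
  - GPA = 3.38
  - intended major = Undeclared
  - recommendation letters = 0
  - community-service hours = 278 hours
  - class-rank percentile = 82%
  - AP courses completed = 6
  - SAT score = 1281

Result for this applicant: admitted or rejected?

Admitted

Atomic conditions:
  community-service hours between 4 hours and 272 hours: 278 in [4, 272] is false
  SAT score ≥ 1021: 1281 ≥ 1021 is true
  first-generation student: yes → true
  ACT score ≥ 34: 20 ≥ 34 is false
  in-state resident: yes → true
  recommendation letters ≥ 3: 0 ≥ 3 is false
  class-rank percentile > 47%: 82 > 47 is true
  essay score ≥ 4: 5 ≥ 4 is true
  GPA ≥ 3.73: 3.38 ≥ 3.73 is false
  interview rating < 4: 1 < 4 is true
  recommendation letters ≥ 4: 0 ≥ 4 is false
  intended major = Business: Undeclared == Business is false
  SAT score > 1225: 1281 > 1225 is true
  AP courses completed ≤ 5: 6 ≤ 5 is false
  disciplinary record: no → false
  legacy status: yes → true
  ACT score ≥ 30: 20 ≥ 30 is false
  class-rank percentile ≥ 28%: 82 ≥ 28 is true
Combine:
[1.1.1.2] true OR true = true
[1.1.1] false → true (antecedent false ⇒ implication holds) = true
[1.1] NOT true = false
[1.2.2] true → false = false
[1.2] false OR false = false
[1.3.1.1.2] exactly-one(true, false) = true
[1.3.1.1] true → true = true
[1.3.1] NOT true = false
[1.3] NOT false = true
[1] false OR false OR true = true
[2.1.1] true AND false = false
[2.1.2] false OR true OR false = true
[2.1] false OR true = true
[2.2.1.1] true AND false = false
[2.2.1.2] true AND false AND true = false
[2.2.1] false OR false = false
[2.2] NOT false = true
[2] true AND true = true
[root] true AND true = true
Overall: true → admitted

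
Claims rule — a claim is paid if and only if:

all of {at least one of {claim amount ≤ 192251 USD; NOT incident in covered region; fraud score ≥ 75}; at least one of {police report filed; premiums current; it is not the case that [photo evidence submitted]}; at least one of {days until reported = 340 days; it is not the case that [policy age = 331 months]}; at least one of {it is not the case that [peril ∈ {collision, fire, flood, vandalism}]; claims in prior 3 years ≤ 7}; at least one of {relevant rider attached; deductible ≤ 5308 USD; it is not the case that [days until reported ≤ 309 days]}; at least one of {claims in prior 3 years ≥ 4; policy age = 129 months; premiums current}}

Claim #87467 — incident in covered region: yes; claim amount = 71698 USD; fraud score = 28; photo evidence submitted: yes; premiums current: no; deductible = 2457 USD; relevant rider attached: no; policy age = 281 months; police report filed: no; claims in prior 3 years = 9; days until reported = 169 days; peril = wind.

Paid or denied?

Denied

Atomic conditions:
  claim amount ≤ 192251 USD: 71698 ≤ 192251 is true
  NOT incident in covered region: yes → false
  fraud score ≥ 75: 28 ≥ 75 is false
  police report filed: no → false
  premiums current: no → false
  photo evidence submitted: yes → true
  days until reported = 340 days: 169 == 340 is false
  policy age = 331 months: 281 == 331 is false
  peril ∈ {collision, fire, flood, vandalism}: wind is not in the set → false
  claims in prior 3 years ≤ 7: 9 ≤ 7 is false
  relevant rider attached: no → false
  deductible ≤ 5308 USD: 2457 ≤ 5308 is true
  days until reported ≤ 309 days: 169 ≤ 309 is true
  claims in prior 3 years ≥ 4: 9 ≥ 4 is true
  policy age = 129 months: 281 == 129 is false
Combine:
[1] true OR false OR false = true
[2.3] NOT true = false
[2] false OR false OR false = false
[3.2] NOT false = true
[3] false OR true = true
[4.1] NOT false = true
[4] true OR false = true
[5.3] NOT true = false
[5] false OR true OR false = true
[6] true OR false OR false = true
[root] true AND false AND true AND true AND true AND true = false
Overall: false → denied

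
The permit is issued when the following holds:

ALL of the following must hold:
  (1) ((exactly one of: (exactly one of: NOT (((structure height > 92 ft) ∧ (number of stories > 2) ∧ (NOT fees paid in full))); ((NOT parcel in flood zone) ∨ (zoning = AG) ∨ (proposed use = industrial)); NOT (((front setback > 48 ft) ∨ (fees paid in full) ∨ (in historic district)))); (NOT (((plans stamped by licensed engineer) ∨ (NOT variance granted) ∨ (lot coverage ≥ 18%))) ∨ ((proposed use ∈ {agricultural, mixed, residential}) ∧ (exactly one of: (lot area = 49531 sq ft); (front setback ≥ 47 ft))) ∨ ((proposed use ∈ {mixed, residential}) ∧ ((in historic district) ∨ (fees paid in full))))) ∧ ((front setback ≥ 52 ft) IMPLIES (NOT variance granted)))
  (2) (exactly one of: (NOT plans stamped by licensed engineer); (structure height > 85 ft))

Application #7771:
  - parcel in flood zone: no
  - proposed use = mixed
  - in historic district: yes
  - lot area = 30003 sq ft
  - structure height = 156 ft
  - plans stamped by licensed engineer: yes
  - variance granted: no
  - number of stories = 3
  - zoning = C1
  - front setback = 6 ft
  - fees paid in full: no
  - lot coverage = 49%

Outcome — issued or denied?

Atomic conditions:
  structure height > 92 ft: 156 > 92 is true
  number of stories > 2: 3 > 2 is true
  NOT fees paid in full: no → true
  NOT parcel in flood zone: no → true
  zoning = AG: C1 == AG is false
  proposed use = industrial: mixed == industrial is false
  front setback > 48 ft: 6 > 48 is false
  fees paid in full: no → false
  in historic district: yes → true
  plans stamped by licensed engineer: yes → true
  NOT variance granted: no → true
  lot coverage ≥ 18%: 49 ≥ 18 is true
  proposed use ∈ {agricultural, mixed, residential}: mixed is in the set → true
  lot area = 49531 sq ft: 30003 == 49531 is false
  front setback ≥ 47 ft: 6 ≥ 47 is false
  proposed use ∈ {mixed, residential}: mixed is in the set → true
  front setback ≥ 52 ft: 6 ≥ 52 is false
  NOT plans stamped by licensed engineer: yes → false
  structure height > 85 ft: 156 > 85 is true
Combine:
[1.1.1.1.1] true AND true AND true = true
[1.1.1.1] NOT true = false
[1.1.1.2] true OR false OR false = true
[1.1.1.3.1] false OR false OR true = true
[1.1.1.3] NOT true = false
[1.1.1] exactly-one(false, true, false) = true
[1.1.2.1.1] true OR true OR true = true
[1.1.2.1] NOT true = false
[1.1.2.2.2] exactly-one(false, false) = false
[1.1.2.2] true AND false = false
[1.1.2.3.2] true OR false = true
[1.1.2.3] true AND true = true
[1.1.2] false OR false OR true = true
[1.1] exactly-one(true, true) = false
[1.2] false → true (antecedent false ⇒ implication holds) = true
[1] false AND true = false
[2] exactly-one(false, true) = true
[root] false AND true = false
Overall: false → denied

Denied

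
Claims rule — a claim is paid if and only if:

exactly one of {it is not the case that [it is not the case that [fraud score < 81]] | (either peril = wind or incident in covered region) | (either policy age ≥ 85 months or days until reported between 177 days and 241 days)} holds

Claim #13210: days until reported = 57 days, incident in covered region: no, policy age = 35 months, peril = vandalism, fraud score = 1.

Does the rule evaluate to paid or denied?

Atomic conditions:
  fraud score < 81: 1 < 81 is true
  peril = wind: vandalism == wind is false
  incident in covered region: no → false
  policy age ≥ 85 months: 35 ≥ 85 is false
  days until reported between 177 days and 241 days: 57 in [177, 241] is false
Combine:
[1.1] NOT true = false
[1] NOT false = true
[2] false OR false = false
[3] false OR false = false
[root] exactly-one(true, false, false) = true
Overall: true → paid

Paid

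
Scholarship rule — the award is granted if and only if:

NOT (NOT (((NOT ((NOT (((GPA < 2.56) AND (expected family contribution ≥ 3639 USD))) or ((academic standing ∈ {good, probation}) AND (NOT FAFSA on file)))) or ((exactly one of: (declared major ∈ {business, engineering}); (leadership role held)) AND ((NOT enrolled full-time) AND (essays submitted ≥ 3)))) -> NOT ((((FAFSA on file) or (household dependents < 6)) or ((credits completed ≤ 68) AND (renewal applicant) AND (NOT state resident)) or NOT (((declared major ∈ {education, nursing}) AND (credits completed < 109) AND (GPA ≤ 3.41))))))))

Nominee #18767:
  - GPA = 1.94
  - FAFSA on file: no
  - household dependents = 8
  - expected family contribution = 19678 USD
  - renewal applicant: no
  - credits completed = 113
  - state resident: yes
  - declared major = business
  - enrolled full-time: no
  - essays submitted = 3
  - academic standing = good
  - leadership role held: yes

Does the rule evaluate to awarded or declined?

Awarded

Atomic conditions:
  GPA < 2.56: 1.94 < 2.56 is true
  expected family contribution ≥ 3639 USD: 19678 ≥ 3639 is true
  academic standing ∈ {good, probation}: good is in the set → true
  NOT FAFSA on file: no → true
  declared major ∈ {business, engineering}: business is in the set → true
  leadership role held: yes → true
  NOT enrolled full-time: no → true
  essays submitted ≥ 3: 3 ≥ 3 is true
  FAFSA on file: no → false
  household dependents < 6: 8 < 6 is false
  credits completed ≤ 68: 113 ≤ 68 is false
  renewal applicant: no → false
  NOT state resident: yes → false
  declared major ∈ {education, nursing}: business is not in the set → false
  credits completed < 109: 113 < 109 is false
  GPA ≤ 3.41: 1.94 ≤ 3.41 is true
Combine:
[1.1.1.1.1.1.1] true AND true = true
[1.1.1.1.1.1] NOT true = false
[1.1.1.1.1.2] true AND true = true
[1.1.1.1.1] false OR true = true
[1.1.1.1] NOT true = false
[1.1.1.2.1] exactly-one(true, true) = false
[1.1.1.2.2] true AND true = true
[1.1.1.2] false AND true = false
[1.1.1] false OR false = false
[1.1.2.1.1] false OR false = false
[1.1.2.1.2] false AND false AND false = false
[1.1.2.1.3.1] false AND false AND true = false
[1.1.2.1.3] NOT false = true
[1.1.2.1] false OR false OR true = true
[1.1.2] NOT true = false
[1.1] false → false (antecedent false ⇒ implication holds) = true
[1] NOT true = false
[root] NOT false = true
Overall: true → awarded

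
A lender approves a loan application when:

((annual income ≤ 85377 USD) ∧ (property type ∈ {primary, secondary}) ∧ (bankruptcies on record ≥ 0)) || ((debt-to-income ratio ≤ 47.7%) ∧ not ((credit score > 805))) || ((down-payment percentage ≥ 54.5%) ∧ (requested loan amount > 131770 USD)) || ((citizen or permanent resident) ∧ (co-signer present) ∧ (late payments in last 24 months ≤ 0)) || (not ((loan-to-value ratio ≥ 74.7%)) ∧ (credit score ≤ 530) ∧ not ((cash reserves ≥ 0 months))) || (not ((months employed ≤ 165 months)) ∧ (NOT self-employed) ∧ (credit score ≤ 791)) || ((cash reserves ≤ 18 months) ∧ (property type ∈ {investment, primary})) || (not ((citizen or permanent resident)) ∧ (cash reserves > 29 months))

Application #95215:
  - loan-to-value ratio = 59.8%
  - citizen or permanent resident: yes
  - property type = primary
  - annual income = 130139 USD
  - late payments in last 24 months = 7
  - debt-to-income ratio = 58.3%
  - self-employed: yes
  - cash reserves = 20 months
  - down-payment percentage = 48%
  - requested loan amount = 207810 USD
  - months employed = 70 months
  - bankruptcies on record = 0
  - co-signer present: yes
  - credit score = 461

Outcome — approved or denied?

Atomic conditions:
  annual income ≤ 85377 USD: 130139 ≤ 85377 is false
  property type ∈ {primary, secondary}: primary is in the set → true
  bankruptcies on record ≥ 0: 0 ≥ 0 is true
  debt-to-income ratio ≤ 47.7%: 58.3 ≤ 47.7 is false
  credit score > 805: 461 > 805 is false
  down-payment percentage ≥ 54.5%: 48 ≥ 54.5 is false
  requested loan amount > 131770 USD: 207810 > 131770 is true
  citizen or permanent resident: yes → true
  co-signer present: yes → true
  late payments in last 24 months ≤ 0: 7 ≤ 0 is false
  loan-to-value ratio ≥ 74.7%: 59.8 ≥ 74.7 is false
  credit score ≤ 530: 461 ≤ 530 is true
  cash reserves ≥ 0 months: 20 ≥ 0 is true
  months employed ≤ 165 months: 70 ≤ 165 is true
  NOT self-employed: yes → false
  credit score ≤ 791: 461 ≤ 791 is true
  cash reserves ≤ 18 months: 20 ≤ 18 is false
  property type ∈ {investment, primary}: primary is in the set → true
  cash reserves > 29 months: 20 > 29 is false
Combine:
[1] false AND true AND true = false
[2.2] NOT false = true
[2] false AND true = false
[3] false AND true = false
[4] true AND true AND false = false
[5.1] NOT false = true
[5.3] NOT true = false
[5] true AND true AND false = false
[6.1] NOT true = false
[6] false AND false AND true = false
[7] false AND true = false
[8.1] NOT true = false
[8] false AND false = false
[root] false OR false OR false OR false OR false OR false OR false OR false = false
Overall: false → denied

Denied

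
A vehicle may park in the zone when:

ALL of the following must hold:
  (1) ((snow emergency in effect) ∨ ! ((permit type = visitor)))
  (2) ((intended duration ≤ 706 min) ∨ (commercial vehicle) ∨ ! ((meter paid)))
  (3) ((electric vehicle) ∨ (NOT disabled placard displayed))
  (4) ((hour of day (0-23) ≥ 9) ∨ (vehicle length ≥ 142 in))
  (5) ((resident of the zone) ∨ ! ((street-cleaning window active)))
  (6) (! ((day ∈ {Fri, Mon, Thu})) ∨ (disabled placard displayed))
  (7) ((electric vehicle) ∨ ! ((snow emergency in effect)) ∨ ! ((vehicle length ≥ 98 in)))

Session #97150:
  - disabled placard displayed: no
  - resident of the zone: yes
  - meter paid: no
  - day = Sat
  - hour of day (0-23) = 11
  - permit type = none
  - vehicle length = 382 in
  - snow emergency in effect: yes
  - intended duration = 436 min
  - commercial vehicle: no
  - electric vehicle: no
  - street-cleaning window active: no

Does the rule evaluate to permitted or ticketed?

Atomic conditions:
  snow emergency in effect: yes → true
  permit type = visitor: none == visitor is false
  intended duration ≤ 706 min: 436 ≤ 706 is true
  commercial vehicle: no → false
  meter paid: no → false
  electric vehicle: no → false
  NOT disabled placard displayed: no → true
  hour of day (0-23) ≥ 9: 11 ≥ 9 is true
  vehicle length ≥ 142 in: 382 ≥ 142 is true
  resident of the zone: yes → true
  street-cleaning window active: no → false
  day ∈ {Fri, Mon, Thu}: Sat is not in the set → false
  disabled placard displayed: no → false
  vehicle length ≥ 98 in: 382 ≥ 98 is true
Combine:
[1.2] NOT false = true
[1] true OR true = true
[2.3] NOT false = true
[2] true OR false OR true = true
[3] false OR true = true
[4] true OR true = true
[5.2] NOT false = true
[5] true OR true = true
[6.1] NOT false = true
[6] true OR false = true
[7.2] NOT true = false
[7.3] NOT true = false
[7] false OR false OR false = false
[root] true AND true AND true AND true AND true AND true AND false = false
Overall: false → ticketed

Ticketed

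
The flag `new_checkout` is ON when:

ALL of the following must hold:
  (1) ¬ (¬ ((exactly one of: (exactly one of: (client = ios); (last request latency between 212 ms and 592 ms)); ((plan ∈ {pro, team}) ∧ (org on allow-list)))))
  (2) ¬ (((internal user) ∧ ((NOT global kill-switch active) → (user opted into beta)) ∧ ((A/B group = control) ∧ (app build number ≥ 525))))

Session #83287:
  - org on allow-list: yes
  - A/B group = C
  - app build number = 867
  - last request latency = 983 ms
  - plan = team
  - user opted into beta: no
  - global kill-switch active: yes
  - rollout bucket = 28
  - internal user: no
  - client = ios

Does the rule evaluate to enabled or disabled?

Atomic conditions:
  client = ios: ios == ios is true
  last request latency between 212 ms and 592 ms: 983 in [212, 592] is false
  plan ∈ {pro, team}: team is in the set → true
  org on allow-list: yes → true
  internal user: no → false
  NOT global kill-switch active: yes → false
  user opted into beta: no → false
  A/B group = control: C == control is false
  app build number ≥ 525: 867 ≥ 525 is true
Combine:
[1.1.1.1] exactly-one(true, false) = true
[1.1.1.2] true AND true = true
[1.1.1] exactly-one(true, true) = false
[1.1] NOT false = true
[1] NOT true = false
[2.1.2] false → false (antecedent false ⇒ implication holds) = true
[2.1.3] false AND true = false
[2.1] false AND true AND false = false
[2] NOT false = true
[root] false AND true = false
Overall: false → disabled

Disabled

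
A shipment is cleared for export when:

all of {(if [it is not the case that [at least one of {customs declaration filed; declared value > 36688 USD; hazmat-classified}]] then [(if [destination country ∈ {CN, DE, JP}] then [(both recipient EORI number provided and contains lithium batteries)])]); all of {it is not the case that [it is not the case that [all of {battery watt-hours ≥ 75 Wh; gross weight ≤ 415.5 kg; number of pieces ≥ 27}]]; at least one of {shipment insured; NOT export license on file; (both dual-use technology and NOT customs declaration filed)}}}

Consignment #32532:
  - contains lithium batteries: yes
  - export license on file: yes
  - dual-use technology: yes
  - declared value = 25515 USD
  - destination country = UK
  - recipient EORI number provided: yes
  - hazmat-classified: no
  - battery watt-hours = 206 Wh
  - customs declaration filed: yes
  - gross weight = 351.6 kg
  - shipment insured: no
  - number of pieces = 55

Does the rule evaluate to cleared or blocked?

Blocked

Atomic conditions:
  customs declaration filed: yes → true
  declared value > 36688 USD: 25515 > 36688 is false
  hazmat-classified: no → false
  destination country ∈ {CN, DE, JP}: UK is not in the set → false
  recipient EORI number provided: yes → true
  contains lithium batteries: yes → true
  battery watt-hours ≥ 75 Wh: 206 ≥ 75 is true
  gross weight ≤ 415.5 kg: 351.6 ≤ 415.5 is true
  number of pieces ≥ 27: 55 ≥ 27 is true
  shipment insured: no → false
  NOT export license on file: yes → false
  dual-use technology: yes → true
  NOT customs declaration filed: yes → false
Combine:
[1.1.1] true OR false OR false = true
[1.1] NOT true = false
[1.2.2] true AND true = true
[1.2] false → true (antecedent false ⇒ implication holds) = true
[1] false → true (antecedent false ⇒ implication holds) = true
[2.1.1.1] true AND true AND true = true
[2.1.1] NOT true = false
[2.1] NOT false = true
[2.2.3] true AND false = false
[2.2] false OR false OR false = false
[2] true AND false = false
[root] true AND false = false
Overall: false → blocked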